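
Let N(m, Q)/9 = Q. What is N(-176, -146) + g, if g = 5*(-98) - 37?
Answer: -1841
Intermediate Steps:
g = -527 (g = -490 - 37 = -527)
N(m, Q) = 9*Q
N(-176, -146) + g = 9*(-146) - 527 = -1314 - 527 = -1841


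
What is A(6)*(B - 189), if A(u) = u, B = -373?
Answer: -3372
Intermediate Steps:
A(6)*(B - 189) = 6*(-373 - 189) = 6*(-562) = -3372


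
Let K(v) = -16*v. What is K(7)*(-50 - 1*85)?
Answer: 15120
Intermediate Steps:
K(7)*(-50 - 1*85) = (-16*7)*(-50 - 1*85) = -112*(-50 - 85) = -112*(-135) = 15120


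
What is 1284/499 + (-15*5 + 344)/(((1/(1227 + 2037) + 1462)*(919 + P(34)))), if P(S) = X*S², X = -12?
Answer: 79365289632804/30843845914043 ≈ 2.5731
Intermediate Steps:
P(S) = -12*S²
1284/499 + (-15*5 + 344)/(((1/(1227 + 2037) + 1462)*(919 + P(34)))) = 1284/499 + (-15*5 + 344)/(((1/(1227 + 2037) + 1462)*(919 - 12*34²))) = 1284*(1/499) + (-75 + 344)/(((1/3264 + 1462)*(919 - 12*1156))) = 1284/499 + 269/(((1/3264 + 1462)*(919 - 13872))) = 1284/499 + 269/(((4771969/3264)*(-12953))) = 1284/499 + 269/(-61811314457/3264) = 1284/499 + 269*(-3264/61811314457) = 1284/499 - 878016/61811314457 = 79365289632804/30843845914043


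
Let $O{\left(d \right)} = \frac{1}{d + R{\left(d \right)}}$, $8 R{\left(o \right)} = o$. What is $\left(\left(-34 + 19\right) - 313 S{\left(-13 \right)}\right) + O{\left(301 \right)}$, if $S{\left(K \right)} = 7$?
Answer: $- \frac{5976046}{2709} \approx -2206.0$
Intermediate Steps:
$R{\left(o \right)} = \frac{o}{8}$
$O{\left(d \right)} = \frac{8}{9 d}$ ($O{\left(d \right)} = \frac{1}{d + \frac{d}{8}} = \frac{1}{\frac{9}{8} d} = \frac{8}{9 d}$)
$\left(\left(-34 + 19\right) - 313 S{\left(-13 \right)}\right) + O{\left(301 \right)} = \left(\left(-34 + 19\right) - 2191\right) + \frac{8}{9 \cdot 301} = \left(-15 - 2191\right) + \frac{8}{9} \cdot \frac{1}{301} = -2206 + \frac{8}{2709} = - \frac{5976046}{2709}$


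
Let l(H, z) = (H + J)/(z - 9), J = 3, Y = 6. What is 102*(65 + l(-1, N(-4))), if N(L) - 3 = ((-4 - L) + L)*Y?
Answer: 33116/5 ≈ 6623.2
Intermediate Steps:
N(L) = -21 (N(L) = 3 + ((-4 - L) + L)*6 = 3 - 4*6 = 3 - 24 = -21)
l(H, z) = (3 + H)/(-9 + z) (l(H, z) = (H + 3)/(z - 9) = (3 + H)/(-9 + z))
102*(65 + l(-1, N(-4))) = 102*(65 + (3 - 1)/(-9 - 21)) = 102*(65 + 2/(-30)) = 102*(65 - 1/30*2) = 102*(65 - 1/15) = 102*(974/15) = 33116/5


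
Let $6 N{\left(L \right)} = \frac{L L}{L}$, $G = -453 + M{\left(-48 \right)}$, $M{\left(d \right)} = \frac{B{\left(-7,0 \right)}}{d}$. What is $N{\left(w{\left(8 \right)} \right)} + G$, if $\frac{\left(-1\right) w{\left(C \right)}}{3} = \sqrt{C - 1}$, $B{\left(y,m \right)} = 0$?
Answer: $-453 - \frac{\sqrt{7}}{2} \approx -454.32$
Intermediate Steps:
$M{\left(d \right)} = 0$ ($M{\left(d \right)} = \frac{0}{d} = 0$)
$w{\left(C \right)} = - 3 \sqrt{-1 + C}$ ($w{\left(C \right)} = - 3 \sqrt{C - 1} = - 3 \sqrt{-1 + C}$)
$G = -453$ ($G = -453 + 0 = -453$)
$N{\left(L \right)} = \frac{L}{6}$ ($N{\left(L \right)} = \frac{L L \frac{1}{L}}{6} = \frac{L^{2} \frac{1}{L}}{6} = \frac{L}{6}$)
$N{\left(w{\left(8 \right)} \right)} + G = \frac{\left(-3\right) \sqrt{-1 + 8}}{6} - 453 = \frac{\left(-3\right) \sqrt{7}}{6} - 453 = - \frac{\sqrt{7}}{2} - 453 = -453 - \frac{\sqrt{7}}{2}$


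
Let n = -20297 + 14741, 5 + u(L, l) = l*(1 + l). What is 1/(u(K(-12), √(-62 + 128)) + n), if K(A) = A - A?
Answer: -5495/30194959 - √66/30194959 ≈ -0.00018225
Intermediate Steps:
K(A) = 0
u(L, l) = -5 + l*(1 + l)
n = -5556
1/(u(K(-12), √(-62 + 128)) + n) = 1/((-5 + √(-62 + 128) + (√(-62 + 128))²) - 5556) = 1/((-5 + √66 + (√66)²) - 5556) = 1/((-5 + √66 + 66) - 5556) = 1/((61 + √66) - 5556) = 1/(-5495 + √66)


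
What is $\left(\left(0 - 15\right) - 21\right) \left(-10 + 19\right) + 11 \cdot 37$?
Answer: $83$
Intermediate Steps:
$\left(\left(0 - 15\right) - 21\right) \left(-10 + 19\right) + 11 \cdot 37 = \left(\left(0 - 15\right) - 21\right) 9 + 407 = \left(-15 - 21\right) 9 + 407 = \left(-36\right) 9 + 407 = -324 + 407 = 83$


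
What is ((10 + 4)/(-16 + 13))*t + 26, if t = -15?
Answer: 96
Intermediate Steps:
((10 + 4)/(-16 + 13))*t + 26 = ((10 + 4)/(-16 + 13))*(-15) + 26 = (14/(-3))*(-15) + 26 = (14*(-⅓))*(-15) + 26 = -14/3*(-15) + 26 = 70 + 26 = 96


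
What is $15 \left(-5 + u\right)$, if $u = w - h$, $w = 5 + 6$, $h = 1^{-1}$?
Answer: $75$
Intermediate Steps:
$h = 1$
$w = 11$
$u = 10$ ($u = 11 - 1 = 10$)
$15 \left(-5 + u\right) = 15 \left(-5 + 10\right) = 15 \cdot 5 = 75$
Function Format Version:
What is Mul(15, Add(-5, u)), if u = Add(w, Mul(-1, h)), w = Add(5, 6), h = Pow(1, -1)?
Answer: 75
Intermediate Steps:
h = 1
w = 11
u = 10 (u = Add(11, Mul(-1, 1)) = Add(11, -1) = 10)
Mul(15, Add(-5, u)) = Mul(15, Add(-5, 10)) = Mul(15, 5) = 75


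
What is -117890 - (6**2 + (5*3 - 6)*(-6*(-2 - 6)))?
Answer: -118358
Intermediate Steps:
-117890 - (6**2 + (5*3 - 6)*(-6*(-2 - 6))) = -117890 - (36 + (15 - 6)*(-6*(-8))) = -117890 - (36 + 9*48) = -117890 - (36 + 432) = -117890 - 1*468 = -117890 - 468 = -118358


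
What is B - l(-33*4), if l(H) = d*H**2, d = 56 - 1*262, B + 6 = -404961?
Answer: 3184377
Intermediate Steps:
B = -404967 (B = -6 - 404961 = -404967)
d = -206 (d = 56 - 262 = -206)
l(H) = -206*H**2
B - l(-33*4) = -404967 - (-206)*(-33*4)**2 = -404967 - (-206)*(-132)**2 = -404967 - (-206)*17424 = -404967 - 1*(-3589344) = -404967 + 3589344 = 3184377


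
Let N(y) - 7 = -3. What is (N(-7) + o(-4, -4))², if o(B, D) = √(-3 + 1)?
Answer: (4 + I*√2)² ≈ 14.0 + 11.314*I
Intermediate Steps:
N(y) = 4 (N(y) = 7 - 3 = 4)
o(B, D) = I*√2 (o(B, D) = √(-2) = I*√2)
(N(-7) + o(-4, -4))² = (4 + I*√2)²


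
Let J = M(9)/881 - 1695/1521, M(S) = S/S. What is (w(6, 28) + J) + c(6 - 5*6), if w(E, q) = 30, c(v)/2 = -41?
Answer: -23723942/446667 ≈ -53.113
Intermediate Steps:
M(S) = 1
c(v) = -82 (c(v) = 2*(-41) = -82)
J = -497258/446667 (J = 1/881 - 1695/1521 = 1*(1/881) - 1695*1/1521 = 1/881 - 565/507 = -497258/446667 ≈ -1.1133)
(w(6, 28) + J) + c(6 - 5*6) = (30 - 497258/446667) - 82 = 12902752/446667 - 82 = -23723942/446667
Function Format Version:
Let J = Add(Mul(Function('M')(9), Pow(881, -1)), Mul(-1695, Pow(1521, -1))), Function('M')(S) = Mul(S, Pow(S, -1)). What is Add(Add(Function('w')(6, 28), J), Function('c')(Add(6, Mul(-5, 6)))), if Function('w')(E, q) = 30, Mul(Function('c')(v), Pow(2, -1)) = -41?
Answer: Rational(-23723942, 446667) ≈ -53.113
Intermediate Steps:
Function('M')(S) = 1
Function('c')(v) = -82 (Function('c')(v) = Mul(2, -41) = -82)
J = Rational(-497258, 446667) (J = Add(Mul(1, Pow(881, -1)), Mul(-1695, Pow(1521, -1))) = Add(Mul(1, Rational(1, 881)), Mul(-1695, Rational(1, 1521))) = Add(Rational(1, 881), Rational(-565, 507)) = Rational(-497258, 446667) ≈ -1.1133)
Add(Add(Function('w')(6, 28), J), Function('c')(Add(6, Mul(-5, 6)))) = Add(Add(30, Rational(-497258, 446667)), -82) = Add(Rational(12902752, 446667), -82) = Rational(-23723942, 446667)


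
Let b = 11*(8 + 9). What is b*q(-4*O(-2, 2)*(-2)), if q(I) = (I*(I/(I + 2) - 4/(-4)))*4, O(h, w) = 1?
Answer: 53856/5 ≈ 10771.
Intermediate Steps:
q(I) = 4*I*(1 + I/(2 + I)) (q(I) = (I*(I/(2 + I) - 4*(-¼)))*4 = (I*(I/(2 + I) + 1))*4 = (I*(1 + I/(2 + I)))*4 = 4*I*(1 + I/(2 + I)))
b = 187 (b = 11*17 = 187)
b*q(-4*O(-2, 2)*(-2)) = 187*(8*(-4*1*(-2))*(1 - 4*1*(-2))/(2 - 4*1*(-2))) = 187*(8*(-4*(-2))*(1 - 4*(-2))/(2 - 4*(-2))) = 187*(8*8*(1 + 8)/(2 + 8)) = 187*(8*8*9/10) = 187*(8*8*(⅒)*9) = 187*(288/5) = 53856/5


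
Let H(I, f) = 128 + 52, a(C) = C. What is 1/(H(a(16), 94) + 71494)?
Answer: 1/71674 ≈ 1.3952e-5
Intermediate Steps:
H(I, f) = 180
1/(H(a(16), 94) + 71494) = 1/(180 + 71494) = 1/71674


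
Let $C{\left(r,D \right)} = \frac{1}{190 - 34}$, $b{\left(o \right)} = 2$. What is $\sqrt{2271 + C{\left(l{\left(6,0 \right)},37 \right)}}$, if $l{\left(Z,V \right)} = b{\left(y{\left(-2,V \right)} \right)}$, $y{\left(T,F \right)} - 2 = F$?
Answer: $\frac{\sqrt{13816803}}{78} \approx 47.655$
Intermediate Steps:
$y{\left(T,F \right)} = 2 + F$
$l{\left(Z,V \right)} = 2$
$C{\left(r,D \right)} = \frac{1}{156}$
$\sqrt{2271 + C{\left(l{\left(6,0 \right)},37 \right)}} = \sqrt{2271 + \frac{1}{156}} = \sqrt{\frac{354277}{156}} = \frac{\sqrt{13816803}}{78}$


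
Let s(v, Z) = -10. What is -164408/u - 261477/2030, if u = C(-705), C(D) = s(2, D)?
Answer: 33113347/2030 ≈ 16312.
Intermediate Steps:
C(D) = -10
u = -10
-164408/u - 261477/2030 = -164408/(-10) - 261477/2030 = -164408*(-⅒) - 261477*1/2030 = 82204/5 - 261477/2030 = 33113347/2030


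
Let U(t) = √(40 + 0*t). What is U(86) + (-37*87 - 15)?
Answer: -3234 + 2*√10 ≈ -3227.7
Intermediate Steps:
U(t) = 2*√10 (U(t) = √(40 + 0) = √40 = 2*√10)
U(86) + (-37*87 - 15) = 2*√10 + (-37*87 - 15) = 2*√10 + (-3219 - 15) = 2*√10 - 3234 = -3234 + 2*√10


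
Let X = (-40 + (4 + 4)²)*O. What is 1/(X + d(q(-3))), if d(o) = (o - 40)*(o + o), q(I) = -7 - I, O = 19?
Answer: 1/808 ≈ 0.0012376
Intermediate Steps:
d(o) = 2*o*(-40 + o) (d(o) = (-40 + o)*(2*o) = 2*o*(-40 + o))
X = 456 (X = (-40 + (4 + 4)²)*19 = (-40 + 8²)*19 = (-40 + 64)*19 = 24*19 = 456)
1/(X + d(q(-3))) = 1/(456 + 2*(-7 - 1*(-3))*(-40 + (-7 - 1*(-3)))) = 1/(456 + 2*(-7 + 3)*(-40 + (-7 + 3))) = 1/(456 + 2*(-4)*(-40 - 4)) = 1/(456 + 2*(-4)*(-44)) = 1/(456 + 352) = 1/808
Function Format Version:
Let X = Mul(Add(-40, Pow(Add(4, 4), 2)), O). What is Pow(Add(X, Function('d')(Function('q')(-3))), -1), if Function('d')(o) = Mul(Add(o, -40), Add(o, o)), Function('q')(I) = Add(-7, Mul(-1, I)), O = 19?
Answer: Rational(1, 808) ≈ 0.0012376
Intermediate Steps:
Function('d')(o) = Mul(2, o, Add(-40, o)) (Function('d')(o) = Mul(Add(-40, o), Mul(2, o)) = Mul(2, o, Add(-40, o)))
X = 456 (X = Mul(Add(-40, Pow(Add(4, 4), 2)), 19) = Mul(Add(-40, Pow(8, 2)), 19) = Mul(Add(-40, 64), 19) = Mul(24, 19) = 456)
Pow(Add(X, Function('d')(Function('q')(-3))), -1) = Pow(Add(456, Mul(2, Add(-7, Mul(-1, -3)), Add(-40, Add(-7, Mul(-1, -3))))), -1) = Pow(Add(456, Mul(2, Add(-7, 3), Add(-40, Add(-7, 3)))), -1) = Pow(Add(456, Mul(2, -4, Add(-40, -4))), -1) = Pow(Add(456, Mul(2, -4, -44)), -1) = Pow(Add(456, 352), -1) = Pow(808, -1) = Rational(1, 808)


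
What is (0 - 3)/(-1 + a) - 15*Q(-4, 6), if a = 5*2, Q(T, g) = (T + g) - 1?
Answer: -46/3 ≈ -15.333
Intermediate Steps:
Q(T, g) = -1 + T + g
a = 10
(0 - 3)/(-1 + a) - 15*Q(-4, 6) = (0 - 3)/(-1 + 10) - 15*(-1 - 4 + 6) = -3/9 - 15*1 = -3*1/9 - 15 = -1/3 - 15 = -46/3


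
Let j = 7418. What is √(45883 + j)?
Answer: √53301 ≈ 230.87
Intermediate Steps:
√(45883 + j) = √(45883 + 7418) = √53301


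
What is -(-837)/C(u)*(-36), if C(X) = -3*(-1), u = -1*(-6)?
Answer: -10044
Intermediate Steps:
u = 6
C(X) = 3
-(-837)/C(u)*(-36) = -(-837)/3*(-36) = -27*(-31/3)*(-36) = 279*(-36) = -10044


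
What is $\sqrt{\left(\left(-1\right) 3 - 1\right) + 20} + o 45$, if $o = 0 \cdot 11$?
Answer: $4$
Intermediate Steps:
$o = 0$
$\sqrt{\left(\left(-1\right) 3 - 1\right) + 20} + o 45 = \sqrt{\left(\left(-1\right) 3 - 1\right) + 20} + 0 \cdot 45 = \sqrt{\left(-3 - 1\right) + 20} + 0 = \sqrt{-4 + 20} + 0 = \sqrt{16} + 0 = 4 + 0 = 4$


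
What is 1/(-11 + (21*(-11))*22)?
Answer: -1/5093 ≈ -0.00019635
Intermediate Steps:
1/(-11 + (21*(-11))*22) = 1/(-11 - 231*22) = 1/(-11 - 5082) = 1/(-5093) = -1/5093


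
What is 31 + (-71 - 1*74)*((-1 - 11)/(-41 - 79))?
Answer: 33/2 ≈ 16.500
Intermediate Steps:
31 + (-71 - 1*74)*((-1 - 11)/(-41 - 79)) = 31 + (-71 - 74)*(-12/(-120)) = 31 - (-1740)*(-1)/120 = 31 - 145*1/10 = 31 - 29/2 = 33/2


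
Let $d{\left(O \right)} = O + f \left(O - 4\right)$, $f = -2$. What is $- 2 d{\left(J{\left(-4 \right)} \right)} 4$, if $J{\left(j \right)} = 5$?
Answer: $-24$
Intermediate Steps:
$d{\left(O \right)} = 8 - O$ ($d{\left(O \right)} = O - 2 \left(O - 4\right) = O - 2 \left(-4 + O\right) = O - \left(-8 + 2 O\right) = 8 - O$)
$- 2 d{\left(J{\left(-4 \right)} \right)} 4 = - 2 \left(8 - 5\right) 4 = \left(-2\right) 3 \cdot 4 = \left(-6\right) 4 = -24$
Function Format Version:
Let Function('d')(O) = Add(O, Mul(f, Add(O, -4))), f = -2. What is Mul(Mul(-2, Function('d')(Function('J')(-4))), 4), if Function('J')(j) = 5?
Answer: -24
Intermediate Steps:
Function('d')(O) = Add(8, Mul(-1, O)) (Function('d')(O) = Add(O, Mul(-2, Add(O, -4))) = Add(O, Mul(-2, Add(-4, O))) = Add(O, Add(8, Mul(-2, O))) = Add(8, Mul(-1, O)))
Mul(Mul(-2, Function('d')(Function('J')(-4))), 4) = Mul(Mul(-2, Add(8, Mul(-1, 5))), 4) = Mul(Mul(-2, Add(8, -5)), 4) = Mul(Mul(-2, 3), 4) = Mul(-6, 4) = -24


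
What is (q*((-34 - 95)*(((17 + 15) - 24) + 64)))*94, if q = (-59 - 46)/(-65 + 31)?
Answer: -45836280/17 ≈ -2.6963e+6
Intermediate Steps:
q = 105/34 (q = -105/(-34) = -105*(-1/34) = 105/34 ≈ 3.0882)
(q*((-34 - 95)*(((17 + 15) - 24) + 64)))*94 = (105*((-34 - 95)*(((17 + 15) - 24) + 64))/34)*94 = (105*(-129*((32 - 24) + 64))/34)*94 = (105*(-129*(8 + 64))/34)*94 = (105*(-129*72)/34)*94 = ((105/34)*(-9288))*94 = -487620/17*94 = -45836280/17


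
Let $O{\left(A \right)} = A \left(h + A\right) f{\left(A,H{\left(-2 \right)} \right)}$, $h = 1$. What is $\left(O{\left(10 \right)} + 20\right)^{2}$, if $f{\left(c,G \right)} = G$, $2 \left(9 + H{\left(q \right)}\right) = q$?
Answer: $1166400$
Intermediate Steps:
$H{\left(q \right)} = -9 + \frac{q}{2}$
$O{\left(A \right)} = - 10 A \left(1 + A\right)$ ($O{\left(A \right)} = A \left(1 + A\right) \left(-9 + \frac{1}{2} \left(-2\right)\right) = A \left(1 + A\right) \left(-9 - 1\right) = A \left(1 + A\right) \left(-10\right) = - 10 A \left(1 + A\right)$)
$\left(O{\left(10 \right)} + 20\right)^{2} = \left(\left(-10\right) 10 \left(1 + 10\right) + 20\right)^{2} = \left(\left(-10\right) 10 \cdot 11 + 20\right)^{2} = \left(-1100 + 20\right)^{2} = \left(-1080\right)^{2} = 1166400$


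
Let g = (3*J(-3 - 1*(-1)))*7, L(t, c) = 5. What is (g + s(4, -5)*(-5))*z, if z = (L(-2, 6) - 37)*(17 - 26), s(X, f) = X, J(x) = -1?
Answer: -11808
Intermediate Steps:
g = -21 (g = (3*(-1))*7 = -3*7 = -21)
z = 288 (z = (5 - 37)*(17 - 26) = -32*(-9) = 288)
(g + s(4, -5)*(-5))*z = (-21 + 4*(-5))*288 = (-21 - 20)*288 = -41*288 = -11808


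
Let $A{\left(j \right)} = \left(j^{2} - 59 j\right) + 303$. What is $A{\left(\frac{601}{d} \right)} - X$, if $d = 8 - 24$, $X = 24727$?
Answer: $- \frac{5323999}{256} \approx -20797.0$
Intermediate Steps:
$d = -16$ ($d = 8 - 24 = -16$)
$A{\left(j \right)} = 303 + j^{2} - 59 j$
$A{\left(\frac{601}{d} \right)} - X = \left(303 + \left(\frac{601}{-16}\right)^{2} - 59 \frac{601}{-16}\right) - 24727 = \left(303 + \left(601 \left(- \frac{1}{16}\right)\right)^{2} - 59 \cdot 601 \left(- \frac{1}{16}\right)\right) - 24727 = \left(303 + \left(- \frac{601}{16}\right)^{2} - - \frac{35459}{16}\right) - 24727 = \left(303 + \frac{361201}{256} + \frac{35459}{16}\right) - 24727 = \frac{1006113}{256} - 24727 = - \frac{5323999}{256}$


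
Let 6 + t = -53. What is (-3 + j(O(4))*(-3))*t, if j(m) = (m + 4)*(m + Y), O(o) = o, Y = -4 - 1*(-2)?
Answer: 3009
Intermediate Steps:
Y = -2 (Y = -4 + 2 = -2)
t = -59 (t = -6 - 53 = -59)
j(m) = (-2 + m)*(4 + m) (j(m) = (m + 4)*(m - 2) = (4 + m)*(-2 + m) = (-2 + m)*(4 + m))
(-3 + j(O(4))*(-3))*t = (-3 + (-8 + 4**2 + 2*4)*(-3))*(-59) = (-3 + (-8 + 16 + 8)*(-3))*(-59) = (-3 + 16*(-3))*(-59) = (-3 - 48)*(-59) = -51*(-59) = 3009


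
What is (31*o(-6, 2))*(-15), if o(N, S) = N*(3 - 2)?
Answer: 2790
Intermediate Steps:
o(N, S) = N (o(N, S) = N*1 = N)
(31*o(-6, 2))*(-15) = (31*(-6))*(-15) = -186*(-15) = 2790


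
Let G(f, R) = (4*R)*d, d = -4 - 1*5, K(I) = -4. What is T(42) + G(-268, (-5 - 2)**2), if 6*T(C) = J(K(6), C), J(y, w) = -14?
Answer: -5299/3 ≈ -1766.3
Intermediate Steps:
d = -9 (d = -4 - 5 = -9)
T(C) = -7/3 (T(C) = (1/6)*(-14) = -7/3)
G(f, R) = -36*R (G(f, R) = (4*R)*(-9) = -36*R)
T(42) + G(-268, (-5 - 2)**2) = -7/3 - 36*(-5 - 2)**2 = -7/3 - 36*(-7)**2 = -7/3 - 36*49 = -7/3 - 1764 = -5299/3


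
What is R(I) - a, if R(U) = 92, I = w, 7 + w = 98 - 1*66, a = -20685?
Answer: 20777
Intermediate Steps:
w = 25 (w = -7 + (98 - 1*66) = -7 + (98 - 66) = -7 + 32 = 25)
I = 25
R(I) - a = 92 - 1*(-20685) = 92 + 20685 = 20777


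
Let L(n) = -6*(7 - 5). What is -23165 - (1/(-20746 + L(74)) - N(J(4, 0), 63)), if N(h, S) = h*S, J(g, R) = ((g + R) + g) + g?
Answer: -465166021/20758 ≈ -22409.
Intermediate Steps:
L(n) = -12 (L(n) = -6*2 = -12)
J(g, R) = R + 3*g (J(g, R) = ((R + g) + g) + g = (R + 2*g) + g = R + 3*g)
N(h, S) = S*h
-23165 - (1/(-20746 + L(74)) - N(J(4, 0), 63)) = -23165 - (1/(-20746 - 12) - 63*(0 + 3*4)) = -23165 - (1/(-20758) - 63*(0 + 12)) = -23165 - (-1/20758 - 63*12) = -23165 - (-1/20758 - 1*756) = -23165 - (-1/20758 - 756) = -23165 - 1*(-15693049/20758) = -23165 + 15693049/20758 = -465166021/20758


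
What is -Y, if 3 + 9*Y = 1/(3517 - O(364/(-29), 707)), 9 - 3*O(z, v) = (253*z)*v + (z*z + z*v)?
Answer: 1886627891/5659881150 ≈ 0.33333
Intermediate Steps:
O(z, v) = 3 - z²/3 - 254*v*z/3 (O(z, v) = 3 - ((253*z)*v + (z*z + z*v))/3 = 3 - (253*v*z + (z² + v*z))/3 = 3 - (z² + 254*v*z)/3 = 3 + (-z²/3 - 254*v*z/3) = 3 - z²/3 - 254*v*z/3)
Y = -1886627891/5659881150 (Y = -⅓ + 1/(9*(3517 - (3 - (364/(-29))²/3 - 254/3*707*364/(-29)))) = -⅓ + 1/(9*(3517 - (3 - (364*(-1/29))²/3 - 254/3*707*364*(-1/29)))) = -⅓ + 1/(9*(3517 - (3 - (-364/29)²/3 - 254/3*707*(-364/29)))) = -⅓ + 1/(9*(3517 - (3 - ⅓*132496/841 + 65366392/87))) = -⅓ + 1/(9*(3517 - (3 - 132496/2523 + 65366392/87))) = -⅓ + 1/(9*(3517 - 1*1895500441/2523)) = -⅓ + 1/(9*(3517 - 1895500441/2523)) = -⅓ + 1/(9*(-1886627050/2523)) = -⅓ + (⅑)*(-2523/1886627050) = -⅓ - 841/5659881150 = -1886627891/5659881150 ≈ -0.33333)
-Y = -1*(-1886627891/5659881150) = 1886627891/5659881150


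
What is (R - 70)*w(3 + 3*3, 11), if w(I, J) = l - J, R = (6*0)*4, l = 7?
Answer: 280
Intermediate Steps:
R = 0 (R = 0*4 = 0)
w(I, J) = 7 - J
(R - 70)*w(3 + 3*3, 11) = (0 - 70)*(7 - 1*11) = -70*(7 - 11) = -70*(-4) = 280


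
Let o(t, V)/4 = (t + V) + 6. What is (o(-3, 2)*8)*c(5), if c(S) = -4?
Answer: -640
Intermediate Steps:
o(t, V) = 24 + 4*V + 4*t (o(t, V) = 4*((t + V) + 6) = 4*((V + t) + 6) = 4*(6 + V + t) = 24 + 4*V + 4*t)
(o(-3, 2)*8)*c(5) = ((24 + 4*2 + 4*(-3))*8)*(-4) = ((24 + 8 - 12)*8)*(-4) = (20*8)*(-4) = 160*(-4) = -640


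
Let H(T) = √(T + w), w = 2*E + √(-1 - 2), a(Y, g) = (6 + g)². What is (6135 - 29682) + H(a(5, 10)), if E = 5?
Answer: -23547 + √(266 + I*√3) ≈ -23531.0 + 0.053099*I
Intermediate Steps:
w = 10 + I*√3 (w = 2*5 + √(-1 - 2) = 10 + √(-3) = 10 + I*√3 ≈ 10.0 + 1.732*I)
H(T) = √(10 + T + I*√3) (H(T) = √(T + (10 + I*√3)) = √(10 + T + I*√3))
(6135 - 29682) + H(a(5, 10)) = (6135 - 29682) + √(10 + (6 + 10)² + I*√3) = -23547 + √(10 + 16² + I*√3) = -23547 + √(10 + 256 + I*√3) = -23547 + √(266 + I*√3)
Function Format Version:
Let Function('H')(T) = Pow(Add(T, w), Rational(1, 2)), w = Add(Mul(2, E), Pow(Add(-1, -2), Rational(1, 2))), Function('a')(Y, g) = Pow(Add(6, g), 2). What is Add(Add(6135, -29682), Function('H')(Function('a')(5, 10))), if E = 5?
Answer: Add(-23547, Pow(Add(266, Mul(I, Pow(3, Rational(1, 2)))), Rational(1, 2))) ≈ Add(-23531., Mul(0.053099, I))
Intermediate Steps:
w = Add(10, Mul(I, Pow(3, Rational(1, 2)))) (w = Add(Mul(2, 5), Pow(Add(-1, -2), Rational(1, 2))) = Add(10, Pow(-3, Rational(1, 2))) = Add(10, Mul(I, Pow(3, Rational(1, 2)))) ≈ Add(10.000, Mul(1.7320, I)))
Function('H')(T) = Pow(Add(10, T, Mul(I, Pow(3, Rational(1, 2)))), Rational(1, 2)) (Function('H')(T) = Pow(Add(T, Add(10, Mul(I, Pow(3, Rational(1, 2))))), Rational(1, 2)) = Pow(Add(10, T, Mul(I, Pow(3, Rational(1, 2)))), Rational(1, 2)))
Add(Add(6135, -29682), Function('H')(Function('a')(5, 10))) = Add(Add(6135, -29682), Pow(Add(10, Pow(Add(6, 10), 2), Mul(I, Pow(3, Rational(1, 2)))), Rational(1, 2))) = Add(-23547, Pow(Add(10, Pow(16, 2), Mul(I, Pow(3, Rational(1, 2)))), Rational(1, 2))) = Add(-23547, Pow(Add(10, 256, Mul(I, Pow(3, Rational(1, 2)))), Rational(1, 2))) = Add(-23547, Pow(Add(266, Mul(I, Pow(3, Rational(1, 2)))), Rational(1, 2)))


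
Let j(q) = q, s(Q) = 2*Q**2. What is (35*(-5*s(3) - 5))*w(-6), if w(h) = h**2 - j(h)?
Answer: -139650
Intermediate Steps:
w(h) = h**2 - h
(35*(-5*s(3) - 5))*w(-6) = (35*(-10*3**2 - 5))*(-6*(-1 - 6)) = (35*(-10*9 - 5))*(-6*(-7)) = (35*(-5*18 - 5))*42 = (35*(-90 - 5))*42 = (35*(-95))*42 = -3325*42 = -139650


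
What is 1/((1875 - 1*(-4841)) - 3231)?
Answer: 1/3485 ≈ 0.00028694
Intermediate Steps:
1/((1875 - 1*(-4841)) - 3231) = 1/((1875 + 4841) - 3231) = 1/(6716 - 3231) = 1/3485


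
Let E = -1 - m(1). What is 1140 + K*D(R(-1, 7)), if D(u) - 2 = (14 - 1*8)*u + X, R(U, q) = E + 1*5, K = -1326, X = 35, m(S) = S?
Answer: -71790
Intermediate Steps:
E = -2 (E = -1 - 1*1 = -1 - 1 = -2)
R(U, q) = 3 (R(U, q) = -2 + 1*5 = -2 + 5 = 3)
D(u) = 37 + 6*u (D(u) = 2 + ((14 - 1*8)*u + 35) = 2 + ((14 - 8)*u + 35) = 2 + (6*u + 35) = 2 + (35 + 6*u) = 37 + 6*u)
1140 + K*D(R(-1, 7)) = 1140 - 1326*(37 + 6*3) = 1140 - 1326*(37 + 18) = 1140 - 1326*55 = 1140 - 72930 = -71790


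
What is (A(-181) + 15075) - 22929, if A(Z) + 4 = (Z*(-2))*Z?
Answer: -73380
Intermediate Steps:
A(Z) = -4 - 2*Z² (A(Z) = -4 + (Z*(-2))*Z = -4 + (-2*Z)*Z = -4 - 2*Z²)
(A(-181) + 15075) - 22929 = ((-4 - 2*(-181)²) + 15075) - 22929 = ((-4 - 2*32761) + 15075) - 22929 = ((-4 - 65522) + 15075) - 22929 = (-65526 + 15075) - 22929 = -50451 - 22929 = -73380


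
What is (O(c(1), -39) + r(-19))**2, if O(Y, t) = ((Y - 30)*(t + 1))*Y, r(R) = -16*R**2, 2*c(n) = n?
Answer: 108805761/4 ≈ 2.7201e+7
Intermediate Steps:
c(n) = n/2
O(Y, t) = Y*(1 + t)*(-30 + Y) (O(Y, t) = ((-30 + Y)*(1 + t))*Y = ((1 + t)*(-30 + Y))*Y = Y*(1 + t)*(-30 + Y))
(O(c(1), -39) + r(-19))**2 = (((1/2)*1)*(-30 + (1/2)*1 - 30*(-39) + ((1/2)*1)*(-39)) - 16*(-19)**2)**2 = ((-30 + 1/2 + 1170 + (1/2)*(-39))/2 - 16*361)**2 = ((-30 + 1/2 + 1170 - 39/2)/2 - 5776)**2 = ((1/2)*1121 - 5776)**2 = (1121/2 - 5776)**2 = (-10431/2)**2 = 108805761/4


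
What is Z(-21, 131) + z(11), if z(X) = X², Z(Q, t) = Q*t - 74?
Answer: -2704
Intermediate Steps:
Z(Q, t) = -74 + Q*t
Z(-21, 131) + z(11) = (-74 - 21*131) + 11² = (-74 - 2751) + 121 = -2825 + 121 = -2704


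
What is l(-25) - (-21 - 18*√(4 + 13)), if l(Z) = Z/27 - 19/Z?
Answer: 14063/675 + 18*√17 ≈ 95.050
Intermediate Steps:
l(Z) = -19/Z + Z/27 (l(Z) = Z*(1/27) - 19/Z = Z/27 - 19/Z = -19/Z + Z/27)
l(-25) - (-21 - 18*√(4 + 13)) = (-19/(-25) + (1/27)*(-25)) - (-21 - 18*√(4 + 13)) = (-19*(-1/25) - 25/27) - (-21 - 18*√17) = (19/25 - 25/27) + (21 + 18*√17) = -112/675 + (21 + 18*√17) = 14063/675 + 18*√17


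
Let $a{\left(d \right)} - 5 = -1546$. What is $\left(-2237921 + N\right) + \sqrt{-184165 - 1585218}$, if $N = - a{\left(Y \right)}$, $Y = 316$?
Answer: $-2236380 + 11 i \sqrt{14623} \approx -2.2364 \cdot 10^{6} + 1330.2 i$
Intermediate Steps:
$a{\left(d \right)} = -1541$ ($a{\left(d \right)} = 5 - 1546 = -1541$)
$N = 1541$ ($N = \left(-1\right) \left(-1541\right) = 1541$)
$\left(-2237921 + N\right) + \sqrt{-184165 - 1585218} = \left(-2237921 + 1541\right) + \sqrt{-184165 - 1585218} = -2236380 + \sqrt{-1769383} = -2236380 + 11 i \sqrt{14623}$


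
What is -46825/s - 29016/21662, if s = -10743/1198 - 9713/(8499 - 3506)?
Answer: 3032697753465766/707004063563 ≈ 4289.5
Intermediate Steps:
s = -65275973/5981614 (s = -10743*1/1198 - 9713/4993 = -10743/1198 - 9713*1/4993 = -10743/1198 - 9713/4993 = -65275973/5981614 ≈ -10.913)
-46825/s - 29016/21662 = -46825/(-65275973/5981614) - 29016/21662 = -46825*(-5981614/65275973) - 29016*1/21662 = 280089075550/65275973 - 14508/10831 = 3032697753465766/707004063563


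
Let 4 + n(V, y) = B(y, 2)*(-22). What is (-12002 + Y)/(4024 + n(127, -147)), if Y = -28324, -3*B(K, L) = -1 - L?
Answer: -20163/1999 ≈ -10.087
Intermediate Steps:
B(K, L) = 1/3 + L/3 (B(K, L) = -(-1 - L)/3 = 1/3 + L/3)
n(V, y) = -26 (n(V, y) = -4 + (1/3 + (1/3)*2)*(-22) = -4 + (1/3 + 2/3)*(-22) = -4 + 1*(-22) = -4 - 22 = -26)
(-12002 + Y)/(4024 + n(127, -147)) = (-12002 - 28324)/(4024 - 26) = -40326/3998 = -40326*1/3998 = -20163/1999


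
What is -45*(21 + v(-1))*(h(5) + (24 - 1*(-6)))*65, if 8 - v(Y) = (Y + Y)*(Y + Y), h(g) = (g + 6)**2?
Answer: -11041875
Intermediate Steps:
h(g) = (6 + g)**2
v(Y) = 8 - 4*Y**2 (v(Y) = 8 - (Y + Y)*(Y + Y) = 8 - 2*Y*2*Y = 8 - 4*Y**2)
-45*(21 + v(-1))*(h(5) + (24 - 1*(-6)))*65 = -45*(21 + (8 - 4*(-1)**2))*((6 + 5)**2 + (24 - 1*(-6)))*65 = -45*(21 + (8 - 4*1))*(11**2 + (24 + 6))*65 = -45*(21 + (8 - 4))*(121 + 30)*65 = -45*(21 + 4)*151*65 = -1125*151*65 = -45*3775*65 = -169875*65 = -11041875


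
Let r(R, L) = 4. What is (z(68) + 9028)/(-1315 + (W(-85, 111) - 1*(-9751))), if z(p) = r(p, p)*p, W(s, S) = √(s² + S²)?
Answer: 50616/45901 - 6*√19546/45901 ≈ 1.0844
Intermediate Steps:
W(s, S) = √(S² + s²)
z(p) = 4*p
(z(68) + 9028)/(-1315 + (W(-85, 111) - 1*(-9751))) = (4*68 + 9028)/(-1315 + (√(111² + (-85)²) - 1*(-9751))) = (272 + 9028)/(-1315 + (√(12321 + 7225) + 9751)) = 9300/(-1315 + (√19546 + 9751)) = 9300/(-1315 + (9751 + √19546)) = 9300/(8436 + √19546)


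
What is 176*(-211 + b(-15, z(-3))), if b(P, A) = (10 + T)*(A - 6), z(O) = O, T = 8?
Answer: -65648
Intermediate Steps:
b(P, A) = -108 + 18*A (b(P, A) = (10 + 8)*(A - 6) = 18*(-6 + A) = -108 + 18*A)
176*(-211 + b(-15, z(-3))) = 176*(-211 + (-108 + 18*(-3))) = 176*(-211 + (-108 - 54)) = 176*(-211 - 162) = 176*(-373) = -65648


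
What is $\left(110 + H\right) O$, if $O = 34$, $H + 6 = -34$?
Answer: $2380$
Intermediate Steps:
$H = -40$ ($H = -6 - 34 = -40$)
$\left(110 + H\right) O = \left(110 - 40\right) 34 = 70 \cdot 34 = 2380$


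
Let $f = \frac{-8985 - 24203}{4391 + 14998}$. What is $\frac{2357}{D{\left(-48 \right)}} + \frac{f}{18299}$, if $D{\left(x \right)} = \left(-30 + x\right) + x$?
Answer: $- \frac{278755385905}{14901571062} \approx -18.706$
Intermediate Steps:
$f = - \frac{33188}{19389} \approx -1.7117$
$D{\left(x \right)} = -30 + 2 x$
$\frac{2357}{D{\left(-48 \right)}} + \frac{f}{18299} = \frac{2357}{-30 + 2 \left(-48\right)} - \frac{33188}{19389 \cdot 18299} = \frac{2357}{-30 - 96} - \frac{33188}{354799311} = \frac{2357}{-126} - \frac{33188}{354799311} = 2357 \left(- \frac{1}{126}\right) - \frac{33188}{354799311} = - \frac{2357}{126} - \frac{33188}{354799311} = - \frac{278755385905}{14901571062}$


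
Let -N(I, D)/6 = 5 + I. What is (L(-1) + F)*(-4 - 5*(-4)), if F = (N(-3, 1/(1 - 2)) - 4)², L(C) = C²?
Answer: 4112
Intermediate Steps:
N(I, D) = -30 - 6*I (N(I, D) = -6*(5 + I) = -30 - 6*I)
F = 256 (F = ((-30 - 6*(-3)) - 4)² = ((-30 + 18) - 4)² = (-12 - 4)² = (-16)² = 256)
(L(-1) + F)*(-4 - 5*(-4)) = ((-1)² + 256)*(-4 - 5*(-4)) = (1 + 256)*(-4 + 20) = 257*16 = 4112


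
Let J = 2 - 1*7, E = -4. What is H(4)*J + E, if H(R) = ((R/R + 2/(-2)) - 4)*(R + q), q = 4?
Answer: 156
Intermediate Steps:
H(R) = -16 - 4*R (H(R) = ((R/R + 2/(-2)) - 4)*(R + 4) = ((1 + 2*(-½)) - 4)*(4 + R) = ((1 - 1) - 4)*(4 + R) = (0 - 4)*(4 + R) = -4*(4 + R) = -16 - 4*R)
J = -5 (J = 2 - 7 = -5)
H(4)*J + E = (-16 - 4*4)*(-5) - 4 = (-16 - 16)*(-5) - 4 = -32*(-5) - 4 = 160 - 4 = 156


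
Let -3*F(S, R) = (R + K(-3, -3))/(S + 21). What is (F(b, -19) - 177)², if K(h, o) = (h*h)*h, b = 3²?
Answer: 63075364/2025 ≈ 31148.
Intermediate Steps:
b = 9
K(h, o) = h³ (K(h, o) = h²*h = h³)
F(S, R) = -(-27 + R)/(3*(21 + S)) (F(S, R) = -(R + (-3)³)/(3*(S + 21)) = -(R - 27)/(3*(21 + S)) = -(-27 + R)/(3*(21 + S)))
(F(b, -19) - 177)² = ((27 - 1*(-19))/(3*(21 + 9)) - 177)² = ((⅓)*(27 + 19)/30 - 177)² = ((⅓)*(1/30)*46 - 177)² = (23/45 - 177)² = (-7942/45)² = 63075364/2025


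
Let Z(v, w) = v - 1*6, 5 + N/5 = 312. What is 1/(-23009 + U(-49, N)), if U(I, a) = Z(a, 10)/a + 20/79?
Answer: -121265/2790034894 ≈ -4.3464e-5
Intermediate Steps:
N = 1535 (N = -25 + 5*312 = -25 + 1560 = 1535)
Z(v, w) = -6 + v (Z(v, w) = v - 6 = -6 + v)
U(I, a) = 20/79 + (-6 + a)/a (U(I, a) = (-6 + a)/a + 20/79 = 20/79 + (-6 + a)/a)
1/(-23009 + U(-49, N)) = 1/(-23009 + (99/79 - 6/1535)) = 1/(-23009 + 151491/121265) = 1/(-2790034894/121265) = -121265/2790034894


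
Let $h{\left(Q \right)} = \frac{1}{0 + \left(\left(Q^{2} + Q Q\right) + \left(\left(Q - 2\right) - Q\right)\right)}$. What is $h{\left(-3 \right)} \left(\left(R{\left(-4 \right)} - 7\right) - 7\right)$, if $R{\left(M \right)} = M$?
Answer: $- \frac{9}{8} \approx -1.125$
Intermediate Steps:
$h{\left(Q \right)} = \frac{1}{-2 + 2 Q^{2}}$ ($h{\left(Q \right)} = \frac{1}{0 + \left(\left(Q^{2} + Q^{2}\right) + \left(\left(-2 + Q\right) - Q\right)\right)} = \frac{1}{0 + \left(2 Q^{2} - 2\right)} = \frac{1}{0 + \left(-2 + 2 Q^{2}\right)} = \frac{1}{-2 + 2 Q^{2}}$)
$h{\left(-3 \right)} \left(\left(R{\left(-4 \right)} - 7\right) - 7\right) = \frac{1}{2 \left(-1 + \left(-3\right)^{2}\right)} \left(\left(-4 - 7\right) - 7\right) = \frac{1}{2 \left(-1 + 9\right)} \left(\left(-4 - 7\right) - 7\right) = \frac{1}{2 \cdot 8} \left(-11 - 7\right) = \frac{1}{2} \cdot \frac{1}{8} \left(-18\right) = \frac{1}{16} \left(-18\right) = - \frac{9}{8}$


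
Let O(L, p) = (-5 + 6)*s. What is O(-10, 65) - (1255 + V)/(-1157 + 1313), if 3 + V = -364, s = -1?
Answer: -87/13 ≈ -6.6923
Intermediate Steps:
O(L, p) = -1 (O(L, p) = (-5 + 6)*(-1) = 1*(-1) = -1)
V = -367 (V = -3 - 364 = -367)
O(-10, 65) - (1255 + V)/(-1157 + 1313) = -1 - (1255 - 367)/(-1157 + 1313) = -1 - 888/156 = -1 - 1*74/13 = -1 - 74/13 = -87/13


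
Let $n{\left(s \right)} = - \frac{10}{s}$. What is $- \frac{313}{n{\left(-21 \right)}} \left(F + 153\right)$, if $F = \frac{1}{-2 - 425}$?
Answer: $- \frac{6134487}{61} \approx -1.0057 \cdot 10^{5}$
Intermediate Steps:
$F = - \frac{1}{427}$ ($F = \frac{1}{-427} = - \frac{1}{427} \approx -0.0023419$)
$- \frac{313}{n{\left(-21 \right)}} \left(F + 153\right) = - \frac{313}{\left(-10\right) \frac{1}{-21}} \left(- \frac{1}{427} + 153\right) = - \frac{313}{\left(-10\right) \left(- \frac{1}{21}\right)} \frac{65330}{427} = - \frac{313}{\frac{10}{21}} \cdot \frac{65330}{427} = \left(-313\right) \frac{21}{10} \cdot \frac{65330}{427} = \left(- \frac{6573}{10}\right) \frac{65330}{427} = - \frac{6134487}{61}$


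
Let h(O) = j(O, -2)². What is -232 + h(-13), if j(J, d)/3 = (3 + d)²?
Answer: -223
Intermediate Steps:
j(J, d) = 3*(3 + d)²
h(O) = 9 (h(O) = (3*(3 - 2)²)² = (3*1²)² = (3*1)² = 3² = 9)
-232 + h(-13) = -232 + 9 = -223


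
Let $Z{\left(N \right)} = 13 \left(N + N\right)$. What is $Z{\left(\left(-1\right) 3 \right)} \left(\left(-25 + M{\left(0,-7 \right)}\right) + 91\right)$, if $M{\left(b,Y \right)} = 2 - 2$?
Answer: $-5148$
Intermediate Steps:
$M{\left(b,Y \right)} = 0$ ($M{\left(b,Y \right)} = 2 - 2 = 0$)
$Z{\left(N \right)} = 26 N$ ($Z{\left(N \right)} = 13 \cdot 2 N = 26 N$)
$Z{\left(\left(-1\right) 3 \right)} \left(\left(-25 + M{\left(0,-7 \right)}\right) + 91\right) = 26 \left(\left(-1\right) 3\right) \left(\left(-25 + 0\right) + 91\right) = 26 \left(-3\right) \left(-25 + 91\right) = \left(-78\right) 66 = -5148$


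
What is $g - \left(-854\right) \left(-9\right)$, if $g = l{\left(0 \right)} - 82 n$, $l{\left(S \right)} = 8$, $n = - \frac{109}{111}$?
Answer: $- \frac{843320}{111} \approx -7597.5$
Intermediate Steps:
$n = - \frac{109}{111}$ ($n = \left(-109\right) \frac{1}{111} = - \frac{109}{111} \approx -0.98198$)
$g = \frac{9826}{111}$ ($g = 8 - - \frac{8938}{111} = 8 + \frac{8938}{111} = \frac{9826}{111} \approx 88.522$)
$g - \left(-854\right) \left(-9\right) = \frac{9826}{111} - \left(-854\right) \left(-9\right) = \frac{9826}{111} - 7686 = - \frac{843320}{111}$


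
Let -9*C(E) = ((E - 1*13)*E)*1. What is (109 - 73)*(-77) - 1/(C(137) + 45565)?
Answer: -1089664893/393097 ≈ -2772.0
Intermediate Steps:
C(E) = -E*(-13 + E)/9 (C(E) = -(E - 1*13)*E/9 = -(E - 13)*E/9 = -(-13 + E)*E/9 = -E*(-13 + E)/9)
(109 - 73)*(-77) - 1/(C(137) + 45565) = (109 - 73)*(-77) - 1/((1/9)*137*(13 - 1*137) + 45565) = 36*(-77) - 1/((1/9)*137*(13 - 137) + 45565) = -2772 - 1/((1/9)*137*(-124) + 45565) = -2772 - 1/(-16988/9 + 45565) = -2772 - 1/393097/9 = -2772 - 1*9/393097 = -2772 - 9/393097 = -1089664893/393097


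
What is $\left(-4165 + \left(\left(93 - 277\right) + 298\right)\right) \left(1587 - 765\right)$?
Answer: $-3329922$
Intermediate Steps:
$\left(-4165 + \left(\left(93 - 277\right) + 298\right)\right) \left(1587 - 765\right) = \left(-4165 + \left(-184 + 298\right)\right) 822 = \left(-4165 + 114\right) 822 = \left(-4051\right) 822 = -3329922$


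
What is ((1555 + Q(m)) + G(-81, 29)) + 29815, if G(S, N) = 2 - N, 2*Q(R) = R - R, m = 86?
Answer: 31343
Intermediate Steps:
Q(R) = 0 (Q(R) = (R - R)/2 = (½)*0 = 0)
((1555 + Q(m)) + G(-81, 29)) + 29815 = ((1555 + 0) + (2 - 1*29)) + 29815 = (1555 + (2 - 29)) + 29815 = (1555 - 27) + 29815 = 1528 + 29815 = 31343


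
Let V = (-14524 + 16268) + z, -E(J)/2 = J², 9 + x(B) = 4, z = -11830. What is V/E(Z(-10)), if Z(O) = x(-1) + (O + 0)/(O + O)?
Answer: 6724/27 ≈ 249.04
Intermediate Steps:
x(B) = -5 (x(B) = -9 + 4 = -5)
Z(O) = -9/2 (Z(O) = -5 + (O + 0)/(O + O) = -5 + O/((2*O)) = -5 + O*(1/(2*O)) = -5 + ½ = -9/2)
E(J) = -2*J²
V = -10086 (V = (-14524 + 16268) - 11830 = 1744 - 11830 = -10086)
V/E(Z(-10)) = -10086/((-2*(-9/2)²)) = -10086/((-2*81/4)) = -10086/(-81/2) = -10086*(-2/81) = 6724/27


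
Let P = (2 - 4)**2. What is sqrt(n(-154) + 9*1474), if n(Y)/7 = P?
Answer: 17*sqrt(46) ≈ 115.30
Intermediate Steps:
P = 4 (P = (-2)**2 = 4)
n(Y) = 28 (n(Y) = 7*4 = 28)
sqrt(n(-154) + 9*1474) = sqrt(28 + 9*1474) = sqrt(28 + 13266) = sqrt(13294) = 17*sqrt(46)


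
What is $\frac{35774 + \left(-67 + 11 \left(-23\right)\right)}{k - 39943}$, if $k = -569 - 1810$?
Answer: $- \frac{17727}{21161} \approx -0.83772$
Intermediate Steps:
$k = -2379$
$\frac{35774 + \left(-67 + 11 \left(-23\right)\right)}{k - 39943} = \frac{35774 + \left(-67 + 11 \left(-23\right)\right)}{-2379 - 39943} = \frac{35774 - 320}{-42322} = \left(35774 - 320\right) \left(- \frac{1}{42322}\right) = 35454 \left(- \frac{1}{42322}\right) = - \frac{17727}{21161}$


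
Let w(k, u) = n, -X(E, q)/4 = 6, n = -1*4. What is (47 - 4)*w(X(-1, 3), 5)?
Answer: -172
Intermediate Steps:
n = -4
X(E, q) = -24 (X(E, q) = -4*6 = -24)
w(k, u) = -4
(47 - 4)*w(X(-1, 3), 5) = (47 - 4)*(-4) = 43*(-4) = -172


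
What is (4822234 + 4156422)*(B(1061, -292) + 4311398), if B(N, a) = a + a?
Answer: 38705315985984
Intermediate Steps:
B(N, a) = 2*a
(4822234 + 4156422)*(B(1061, -292) + 4311398) = (4822234 + 4156422)*(2*(-292) + 4311398) = 8978656*(-584 + 4311398) = 8978656*4310814 = 38705315985984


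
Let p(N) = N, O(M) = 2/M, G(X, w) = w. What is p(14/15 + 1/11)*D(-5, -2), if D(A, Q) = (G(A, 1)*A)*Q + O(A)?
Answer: 2704/275 ≈ 9.8327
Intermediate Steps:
D(A, Q) = 2/A + A*Q (D(A, Q) = (1*A)*Q + 2/A = A*Q + 2/A = 2/A + A*Q)
p(14/15 + 1/11)*D(-5, -2) = (14/15 + 1/11)*(2/(-5) - 5*(-2)) = (14*(1/15) + 1*(1/11))*(2*(-⅕) + 10) = (14/15 + 1/11)*(-⅖ + 10) = (169/165)*(48/5) = 2704/275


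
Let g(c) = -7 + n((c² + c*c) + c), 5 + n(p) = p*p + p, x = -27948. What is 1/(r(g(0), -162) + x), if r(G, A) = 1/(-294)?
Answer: -294/8216713 ≈ -3.5781e-5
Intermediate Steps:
n(p) = -5 + p + p² (n(p) = -5 + (p*p + p) = -5 + (p² + p) = -5 + (p + p²) = -5 + p + p²)
g(c) = -12 + c + (c + 2*c²)² + 2*c² (g(c) = -7 + (-5 + ((c² + c*c) + c) + ((c² + c*c) + c)²) = -7 + (-5 + ((c² + c²) + c) + ((c² + c²) + c)²) = -7 + (-5 + (2*c² + c) + (2*c² + c)²) = -7 + (-5 + (c + 2*c²) + (c + 2*c²)²) = -7 + (-5 + c + (c + 2*c²)² + 2*c²) = -12 + c + (c + 2*c²)² + 2*c²)
r(G, A) = -1/294
1/(r(g(0), -162) + x) = 1/(-1/294 - 27948) = 1/(-8216713/294) = -294/8216713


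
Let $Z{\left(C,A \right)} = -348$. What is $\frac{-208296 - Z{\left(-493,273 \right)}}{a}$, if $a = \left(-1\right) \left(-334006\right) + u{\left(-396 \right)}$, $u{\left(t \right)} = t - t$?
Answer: $- \frac{103974}{167003} \approx -0.62259$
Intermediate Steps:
$u{\left(t \right)} = 0$
$a = 334006$ ($a = \left(-1\right) \left(-334006\right) + 0 = 334006 + 0 = 334006$)
$\frac{-208296 - Z{\left(-493,273 \right)}}{a} = \frac{-208296 - -348}{334006} = \left(-208296 + 348\right) \frac{1}{334006} = \left(-207948\right) \frac{1}{334006} = - \frac{103974}{167003}$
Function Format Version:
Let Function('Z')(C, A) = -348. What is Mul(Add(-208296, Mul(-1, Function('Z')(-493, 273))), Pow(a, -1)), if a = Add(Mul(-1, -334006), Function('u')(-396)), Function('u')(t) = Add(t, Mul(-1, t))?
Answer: Rational(-103974, 167003) ≈ -0.62259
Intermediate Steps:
Function('u')(t) = 0
a = 334006 (a = Add(Mul(-1, -334006), 0) = Add(334006, 0) = 334006)
Mul(Add(-208296, Mul(-1, Function('Z')(-493, 273))), Pow(a, -1)) = Mul(Add(-208296, Mul(-1, -348)), Pow(334006, -1)) = Mul(Add(-208296, 348), Rational(1, 334006)) = Mul(-207948, Rational(1, 334006)) = Rational(-103974, 167003)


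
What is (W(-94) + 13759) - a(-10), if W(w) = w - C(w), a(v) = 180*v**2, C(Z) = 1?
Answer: -4336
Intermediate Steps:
W(w) = -1 + w (W(w) = w - 1*1 = w - 1 = -1 + w)
(W(-94) + 13759) - a(-10) = ((-1 - 94) + 13759) - 180*(-10)**2 = (-95 + 13759) - 180*100 = 13664 - 1*18000 = 13664 - 18000 = -4336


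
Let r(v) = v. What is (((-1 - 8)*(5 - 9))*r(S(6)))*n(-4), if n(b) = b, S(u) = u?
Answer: -864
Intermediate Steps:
(((-1 - 8)*(5 - 9))*r(S(6)))*n(-4) = (((-1 - 8)*(5 - 9))*6)*(-4) = (-9*(-4)*6)*(-4) = (36*6)*(-4) = 216*(-4) = -864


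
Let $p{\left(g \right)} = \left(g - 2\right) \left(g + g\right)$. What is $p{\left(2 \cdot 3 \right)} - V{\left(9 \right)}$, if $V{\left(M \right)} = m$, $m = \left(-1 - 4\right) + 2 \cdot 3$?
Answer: $47$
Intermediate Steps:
$m = 1$ ($m = \left(-1 - 4\right) + 6 = -5 + 6 = 1$)
$p{\left(g \right)} = 2 g \left(-2 + g\right)$ ($p{\left(g \right)} = \left(-2 + g\right) 2 g = 2 g \left(-2 + g\right)$)
$V{\left(M \right)} = 1$
$p{\left(2 \cdot 3 \right)} - V{\left(9 \right)} = 2 \cdot 2 \cdot 3 \left(-2 + 2 \cdot 3\right) - 1 = 2 \cdot 6 \left(-2 + 6\right) - 1 = 2 \cdot 6 \cdot 4 - 1 = 48 - 1 = 47$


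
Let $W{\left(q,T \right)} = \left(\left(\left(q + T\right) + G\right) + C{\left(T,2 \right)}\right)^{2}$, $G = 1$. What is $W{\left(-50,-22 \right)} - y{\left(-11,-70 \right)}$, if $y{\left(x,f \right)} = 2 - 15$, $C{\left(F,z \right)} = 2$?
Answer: $4774$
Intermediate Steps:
$y{\left(x,f \right)} = -13$ ($y{\left(x,f \right)} = 2 - 15 = -13$)
$W{\left(q,T \right)} = \left(3 + T + q\right)^{2}$ ($W{\left(q,T \right)} = \left(\left(\left(q + T\right) + 1\right) + 2\right)^{2} = \left(\left(\left(T + q\right) + 1\right) + 2\right)^{2} = \left(\left(1 + T + q\right) + 2\right)^{2} = \left(3 + T + q\right)^{2}$)
$W{\left(-50,-22 \right)} - y{\left(-11,-70 \right)} = \left(3 - 22 - 50\right)^{2} - -13 = \left(-69\right)^{2} + 13 = 4761 + 13 = 4774$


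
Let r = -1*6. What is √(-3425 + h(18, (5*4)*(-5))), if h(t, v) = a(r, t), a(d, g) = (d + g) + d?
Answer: I*√3419 ≈ 58.472*I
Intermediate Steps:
r = -6
a(d, g) = g + 2*d
h(t, v) = -12 + t (h(t, v) = t + 2*(-6) = t - 12 = -12 + t)
√(-3425 + h(18, (5*4)*(-5))) = √(-3425 + (-12 + 18)) = √(-3425 + 6) = √(-3419) = I*√3419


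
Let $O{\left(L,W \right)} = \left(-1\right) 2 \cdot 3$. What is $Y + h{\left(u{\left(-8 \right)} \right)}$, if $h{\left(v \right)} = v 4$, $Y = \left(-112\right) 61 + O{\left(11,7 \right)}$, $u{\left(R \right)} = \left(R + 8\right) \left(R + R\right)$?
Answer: $-6838$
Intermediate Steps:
$O{\left(L,W \right)} = -6$ ($O{\left(L,W \right)} = \left(-2\right) 3 = -6$)
$u{\left(R \right)} = 2 R \left(8 + R\right)$ ($u{\left(R \right)} = \left(8 + R\right) 2 R = 2 R \left(8 + R\right)$)
$Y = -6838$ ($Y = \left(-112\right) 61 - 6 = -6832 - 6 = -6838$)
$h{\left(v \right)} = 4 v$
$Y + h{\left(u{\left(-8 \right)} \right)} = -6838 + 4 \cdot 2 \left(-8\right) \left(8 - 8\right) = -6838 + 4 \cdot 2 \left(-8\right) 0 = -6838 + 4 \cdot 0 = -6838 + 0 = -6838$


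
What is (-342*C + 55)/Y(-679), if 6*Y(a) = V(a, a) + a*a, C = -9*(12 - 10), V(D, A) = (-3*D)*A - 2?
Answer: -18633/461042 ≈ -0.040415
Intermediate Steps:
V(D, A) = -2 - 3*A*D (V(D, A) = -3*A*D - 2 = -2 - 3*A*D)
C = -18 (C = -9*2 = -18)
Y(a) = -⅓ - a²/3 (Y(a) = ((-2 - 3*a*a) + a*a)/6 = ((-2 - 3*a²) + a²)/6 = (-2 - 2*a²)/6 = -⅓ - a²/3)
(-342*C + 55)/Y(-679) = (-342*(-18) + 55)/(-⅓ - ⅓*(-679)²) = (6156 + 55)/(-⅓ - ⅓*461041) = 6211/(-⅓ - 461041/3) = 6211/(-461042/3) = 6211*(-3/461042) = -18633/461042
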